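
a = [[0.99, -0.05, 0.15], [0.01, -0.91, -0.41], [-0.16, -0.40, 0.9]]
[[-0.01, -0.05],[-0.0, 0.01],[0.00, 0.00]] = a @[[-0.01,-0.05],[-0.00,-0.01],[-0.00,-0.01]]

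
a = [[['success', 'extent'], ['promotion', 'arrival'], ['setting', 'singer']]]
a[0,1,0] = 'promotion'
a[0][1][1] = 'arrival'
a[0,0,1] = 'extent'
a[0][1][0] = 'promotion'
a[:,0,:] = [['success', 'extent']]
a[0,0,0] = 'success'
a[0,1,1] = 'arrival'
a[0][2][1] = 'singer'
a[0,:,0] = ['success', 'promotion', 'setting']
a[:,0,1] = ['extent']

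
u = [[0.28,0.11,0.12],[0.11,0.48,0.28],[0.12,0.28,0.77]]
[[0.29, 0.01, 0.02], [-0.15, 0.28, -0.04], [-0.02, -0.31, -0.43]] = u @ [[1.25, -0.05, 0.28], [-0.59, 1.05, 0.25], [0.00, -0.78, -0.69]]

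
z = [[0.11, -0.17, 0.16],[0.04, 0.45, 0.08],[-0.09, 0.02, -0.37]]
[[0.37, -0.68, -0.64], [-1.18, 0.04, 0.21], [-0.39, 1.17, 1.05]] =z @ [[-3.16, -0.94, -0.47], [-2.63, 0.69, 0.98], [1.67, -2.90, -2.66]]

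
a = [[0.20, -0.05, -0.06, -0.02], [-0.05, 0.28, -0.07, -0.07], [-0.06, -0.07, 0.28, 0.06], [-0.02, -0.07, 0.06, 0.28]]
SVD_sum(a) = [[0.0, 0.02, -0.02, -0.02], [0.02, 0.13, -0.14, -0.13], [-0.02, -0.14, 0.14, 0.14], [-0.02, -0.13, 0.14, 0.13]] + [[0.13, -0.11, -0.09, -0.0], [-0.11, 0.09, 0.07, 0.0], [-0.09, 0.07, 0.06, 0.00], [-0.00, 0.00, 0.00, 0.0]] + [[0.00, -0.00, 0.01, -0.01], [-0.00, 0.02, -0.03, 0.05], [0.01, -0.03, 0.06, -0.09], [-0.01, 0.05, -0.09, 0.14]] + [[0.07, 0.05, 0.04, 0.01], [0.05, 0.03, 0.03, 0.01], [0.04, 0.03, 0.03, 0.01], [0.01, 0.01, 0.01, 0.0]]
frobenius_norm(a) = 0.56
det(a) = 0.00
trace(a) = 1.04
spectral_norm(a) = 0.41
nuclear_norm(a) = 1.04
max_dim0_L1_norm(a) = 0.47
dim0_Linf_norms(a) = [0.2, 0.28, 0.28, 0.28]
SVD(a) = [[-0.08, 0.68, -0.06, -0.73], [-0.57, -0.58, 0.30, -0.50], [0.59, -0.45, -0.5, -0.45], [0.57, -0.01, 0.81, -0.15]] @ diag([0.4147670952321856, 0.2826241617301114, 0.21821633436453458, 0.1243924086731684]) @ [[-0.08, -0.57, 0.59, 0.57], [0.68, -0.58, -0.45, -0.01], [-0.06, 0.30, -0.50, 0.81], [-0.73, -0.5, -0.45, -0.15]]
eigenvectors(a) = [[0.08, -0.73, -0.68, -0.06], [0.57, -0.5, 0.58, 0.3], [-0.59, -0.45, 0.45, -0.50], [-0.57, -0.15, 0.01, 0.81]]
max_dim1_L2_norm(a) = 0.3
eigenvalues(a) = [0.41, 0.12, 0.28, 0.22]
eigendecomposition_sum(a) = [[0.00, 0.02, -0.02, -0.02],[0.02, 0.13, -0.14, -0.13],[-0.02, -0.14, 0.14, 0.14],[-0.02, -0.13, 0.14, 0.13]] + [[0.07, 0.05, 0.04, 0.01], [0.05, 0.03, 0.03, 0.01], [0.04, 0.03, 0.03, 0.01], [0.01, 0.01, 0.01, 0.00]] + [[0.13,-0.11,-0.09,-0.0],[-0.11,0.09,0.07,0.0],[-0.09,0.07,0.06,0.00],[-0.0,0.0,0.00,0.0]] + [[0.00, -0.00, 0.01, -0.01], [-0.0, 0.02, -0.03, 0.05], [0.01, -0.03, 0.06, -0.09], [-0.01, 0.05, -0.09, 0.14]]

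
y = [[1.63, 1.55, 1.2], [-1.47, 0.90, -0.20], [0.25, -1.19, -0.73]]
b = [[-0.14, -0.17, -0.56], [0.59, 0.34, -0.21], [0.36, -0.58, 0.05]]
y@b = [[1.12,-0.45,-1.18], [0.66,0.67,0.62], [-1.00,-0.02,0.07]]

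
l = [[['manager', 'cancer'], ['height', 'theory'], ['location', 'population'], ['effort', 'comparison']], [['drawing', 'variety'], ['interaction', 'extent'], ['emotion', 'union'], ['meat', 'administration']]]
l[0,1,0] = 'height'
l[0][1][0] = 'height'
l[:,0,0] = ['manager', 'drawing']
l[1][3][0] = 'meat'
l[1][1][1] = 'extent'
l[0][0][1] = 'cancer'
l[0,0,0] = 'manager'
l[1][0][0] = 'drawing'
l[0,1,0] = 'height'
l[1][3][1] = 'administration'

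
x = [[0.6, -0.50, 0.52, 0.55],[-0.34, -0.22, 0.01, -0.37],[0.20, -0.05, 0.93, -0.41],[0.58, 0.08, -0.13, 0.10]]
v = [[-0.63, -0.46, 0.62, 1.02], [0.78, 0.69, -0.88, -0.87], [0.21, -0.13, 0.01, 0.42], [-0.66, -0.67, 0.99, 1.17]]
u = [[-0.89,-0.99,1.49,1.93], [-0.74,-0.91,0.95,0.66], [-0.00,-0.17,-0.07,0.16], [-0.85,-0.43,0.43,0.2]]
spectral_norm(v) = 2.80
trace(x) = 1.41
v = x @ u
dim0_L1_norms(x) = [1.72, 0.85, 1.59, 1.43]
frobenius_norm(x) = 1.71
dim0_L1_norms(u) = [2.48, 2.5, 2.94, 2.95]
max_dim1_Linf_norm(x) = 0.93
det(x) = 0.18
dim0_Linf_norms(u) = [0.89, 0.99, 1.49, 1.93]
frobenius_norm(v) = 2.85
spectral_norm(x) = 1.27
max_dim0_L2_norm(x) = 1.07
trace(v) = 1.24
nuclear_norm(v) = 3.56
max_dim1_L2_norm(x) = 1.09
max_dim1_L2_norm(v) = 1.8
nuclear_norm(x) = 3.05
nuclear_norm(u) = 4.56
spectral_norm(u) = 3.30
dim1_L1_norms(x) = [2.17, 0.94, 1.59, 0.89]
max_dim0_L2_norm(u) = 2.06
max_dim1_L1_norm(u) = 5.3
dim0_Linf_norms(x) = [0.6, 0.5, 0.93, 0.55]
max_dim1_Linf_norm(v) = 1.17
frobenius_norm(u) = 3.41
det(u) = 0.14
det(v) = 0.02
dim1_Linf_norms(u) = [1.93, 0.95, 0.17, 0.85]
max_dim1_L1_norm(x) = 2.17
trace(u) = -1.67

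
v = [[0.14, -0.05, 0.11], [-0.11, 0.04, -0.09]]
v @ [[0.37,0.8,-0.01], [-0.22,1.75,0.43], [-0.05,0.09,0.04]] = [[0.06, 0.03, -0.02], [-0.05, -0.03, 0.01]]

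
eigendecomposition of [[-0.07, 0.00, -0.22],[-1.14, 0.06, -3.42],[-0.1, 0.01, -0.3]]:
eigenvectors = [[-0.08, -0.91, -0.14], [-0.99, 0.26, -0.99], [-0.07, 0.31, 0.01]]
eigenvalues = [-0.27, 0.0, -0.05]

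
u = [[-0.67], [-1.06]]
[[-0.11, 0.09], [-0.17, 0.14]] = u @ [[0.16, -0.13]]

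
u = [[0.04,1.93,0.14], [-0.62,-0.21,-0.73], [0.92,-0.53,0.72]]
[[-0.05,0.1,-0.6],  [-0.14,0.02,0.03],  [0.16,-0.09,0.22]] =u @ [[-0.02, -0.09, 0.07], [-0.04, 0.05, -0.31], [0.22, 0.03, -0.01]]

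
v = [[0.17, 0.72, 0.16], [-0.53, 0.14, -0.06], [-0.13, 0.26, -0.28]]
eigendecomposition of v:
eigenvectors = [[0.75+0.00j, 0.75-0.00j, (-0.19+0j)], [-0.04+0.62j, -0.04-0.62j, (-0.1+0j)], [0.09+0.23j, (0.09-0.23j), (0.98+0j)]]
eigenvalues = [(0.16+0.65j), (0.16-0.65j), (-0.28+0j)]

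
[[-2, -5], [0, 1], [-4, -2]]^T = [[-2, 0, -4], [-5, 1, -2]]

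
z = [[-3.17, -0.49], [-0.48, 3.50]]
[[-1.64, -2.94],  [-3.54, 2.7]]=z @ [[0.66, 0.79], [-0.92, 0.88]]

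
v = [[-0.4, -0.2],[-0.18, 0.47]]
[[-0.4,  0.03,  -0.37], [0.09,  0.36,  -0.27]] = v @ [[0.76, -0.39, 1.03], [0.48, 0.62, -0.19]]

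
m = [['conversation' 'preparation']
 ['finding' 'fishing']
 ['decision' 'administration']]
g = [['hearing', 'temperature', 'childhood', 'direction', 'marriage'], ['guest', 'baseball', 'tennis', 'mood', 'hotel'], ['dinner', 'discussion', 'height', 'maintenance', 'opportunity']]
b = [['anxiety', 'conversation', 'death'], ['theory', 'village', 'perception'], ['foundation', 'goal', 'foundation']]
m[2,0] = 'decision'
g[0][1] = 'temperature'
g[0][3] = 'direction'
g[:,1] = ['temperature', 'baseball', 'discussion']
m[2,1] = 'administration'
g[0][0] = 'hearing'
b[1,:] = ['theory', 'village', 'perception']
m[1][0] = 'finding'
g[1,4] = 'hotel'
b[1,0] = 'theory'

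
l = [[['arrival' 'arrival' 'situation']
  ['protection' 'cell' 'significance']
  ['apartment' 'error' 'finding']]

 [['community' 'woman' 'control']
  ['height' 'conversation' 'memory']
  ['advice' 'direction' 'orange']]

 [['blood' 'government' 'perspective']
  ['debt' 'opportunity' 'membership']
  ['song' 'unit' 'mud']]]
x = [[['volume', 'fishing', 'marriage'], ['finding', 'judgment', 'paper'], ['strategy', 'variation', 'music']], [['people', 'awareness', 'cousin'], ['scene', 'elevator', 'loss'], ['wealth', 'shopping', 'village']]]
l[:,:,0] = [['arrival', 'protection', 'apartment'], ['community', 'height', 'advice'], ['blood', 'debt', 'song']]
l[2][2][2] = 'mud'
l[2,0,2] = 'perspective'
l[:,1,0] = ['protection', 'height', 'debt']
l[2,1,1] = 'opportunity'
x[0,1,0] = 'finding'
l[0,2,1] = 'error'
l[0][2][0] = 'apartment'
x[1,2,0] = 'wealth'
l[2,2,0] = 'song'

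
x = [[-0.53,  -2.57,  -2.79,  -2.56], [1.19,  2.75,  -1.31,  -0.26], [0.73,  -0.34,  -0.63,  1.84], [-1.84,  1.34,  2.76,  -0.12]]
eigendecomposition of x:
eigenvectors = [[-0.14+0.00j,(-0.62+0j),(-0.18+0.56j),-0.18-0.56j], [-0.10+0.00j,0.01+0.00j,0.63+0.00j,0.63-0.00j], [(-0.67+0j),-0.62+0.00j,(-0.12-0.09j),(-0.12+0.09j)], [(0.72+0j),(0.48+0j),(0.04-0.49j),0.04+0.49j]]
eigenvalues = [(-2.51+0j), (-1.32+0j), (2.65+1.46j), (2.65-1.46j)]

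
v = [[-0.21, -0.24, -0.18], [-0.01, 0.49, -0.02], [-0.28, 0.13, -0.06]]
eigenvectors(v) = [[-0.75, -0.51, 0.39], [-0.02, 0.03, -0.83], [-0.66, 0.86, -0.40]]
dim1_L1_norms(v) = [0.63, 0.52, 0.47]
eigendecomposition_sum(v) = [[-0.25, -0.05, -0.14],[-0.01, -0.00, -0.0],[-0.22, -0.04, -0.13]] + [[0.04, 0.04, -0.04], [-0.00, -0.00, 0.00], [-0.06, -0.07, 0.08]] + [[-0.0, -0.23, 0.01], [0.00, 0.49, -0.02], [0.00, 0.24, -0.01]]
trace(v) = 0.22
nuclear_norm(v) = 1.04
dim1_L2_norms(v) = [0.37, 0.49, 0.31]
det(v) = -0.02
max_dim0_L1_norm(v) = 0.86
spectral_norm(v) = 0.56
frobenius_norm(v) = 0.69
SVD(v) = [[-0.48, -0.62, -0.62], [0.86, -0.19, -0.48], [0.18, -0.76, 0.62]] @ diag([0.5639154840928291, 0.38342427244021376, 0.09265610667432234]) @ [[0.08, 0.99, 0.1], [0.9, -0.11, 0.42], [-0.43, -0.06, 0.90]]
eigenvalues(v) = [-0.38, 0.11, 0.49]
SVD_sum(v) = [[-0.02, -0.27, -0.03],[0.04, 0.48, 0.05],[0.01, 0.1, 0.01]] + [[-0.21, 0.03, -0.1],[-0.07, 0.01, -0.03],[-0.26, 0.03, -0.12]] + [[0.02, 0.00, -0.05], [0.02, 0.00, -0.04], [-0.02, -0.00, 0.05]]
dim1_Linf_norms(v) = [0.24, 0.49, 0.28]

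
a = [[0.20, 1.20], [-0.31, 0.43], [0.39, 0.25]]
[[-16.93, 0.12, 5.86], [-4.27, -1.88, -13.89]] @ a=[[-1.14, -18.8], [-5.69, -9.40]]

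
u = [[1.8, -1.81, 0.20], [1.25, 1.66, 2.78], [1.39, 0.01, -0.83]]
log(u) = [[(1.03+0.38j), (-0.65+0.22j), -0.17-1.09j],[0.62+0.59j, 0.97+0.35j, (0.7-1.71j)],[0.35-0.84j, (-0.11-0.49j), (0.47+2.41j)]]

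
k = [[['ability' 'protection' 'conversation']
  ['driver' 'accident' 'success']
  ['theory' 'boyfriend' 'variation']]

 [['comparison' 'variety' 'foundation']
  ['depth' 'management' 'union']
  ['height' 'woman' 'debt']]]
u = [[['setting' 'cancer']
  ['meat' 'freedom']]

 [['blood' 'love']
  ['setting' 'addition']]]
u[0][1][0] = 'meat'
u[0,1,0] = 'meat'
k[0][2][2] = 'variation'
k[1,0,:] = ['comparison', 'variety', 'foundation']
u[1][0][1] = 'love'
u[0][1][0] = 'meat'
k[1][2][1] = 'woman'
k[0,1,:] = ['driver', 'accident', 'success']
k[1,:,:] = [['comparison', 'variety', 'foundation'], ['depth', 'management', 'union'], ['height', 'woman', 'debt']]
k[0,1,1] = 'accident'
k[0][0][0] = 'ability'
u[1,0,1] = 'love'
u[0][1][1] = 'freedom'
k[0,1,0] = 'driver'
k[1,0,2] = 'foundation'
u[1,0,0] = 'blood'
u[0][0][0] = 'setting'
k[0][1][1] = 'accident'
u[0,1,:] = ['meat', 'freedom']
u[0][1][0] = 'meat'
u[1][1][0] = 'setting'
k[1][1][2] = 'union'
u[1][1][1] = 'addition'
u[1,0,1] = 'love'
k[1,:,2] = ['foundation', 'union', 'debt']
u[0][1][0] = 'meat'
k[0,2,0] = 'theory'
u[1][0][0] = 'blood'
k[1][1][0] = 'depth'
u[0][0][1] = 'cancer'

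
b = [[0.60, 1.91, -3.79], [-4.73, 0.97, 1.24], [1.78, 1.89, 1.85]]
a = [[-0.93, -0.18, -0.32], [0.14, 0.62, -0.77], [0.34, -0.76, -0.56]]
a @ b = [[-0.28, -2.56, 2.71], [-4.22, -0.59, -1.19], [2.8, -1.15, -3.27]]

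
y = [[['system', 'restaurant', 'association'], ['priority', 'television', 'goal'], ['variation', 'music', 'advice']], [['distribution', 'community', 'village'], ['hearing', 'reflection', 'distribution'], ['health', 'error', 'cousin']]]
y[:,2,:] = [['variation', 'music', 'advice'], ['health', 'error', 'cousin']]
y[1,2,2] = 'cousin'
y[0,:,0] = ['system', 'priority', 'variation']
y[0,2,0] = 'variation'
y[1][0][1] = 'community'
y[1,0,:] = ['distribution', 'community', 'village']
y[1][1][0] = 'hearing'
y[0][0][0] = 'system'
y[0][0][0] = 'system'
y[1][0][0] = 'distribution'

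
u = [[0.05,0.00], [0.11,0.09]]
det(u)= 0.005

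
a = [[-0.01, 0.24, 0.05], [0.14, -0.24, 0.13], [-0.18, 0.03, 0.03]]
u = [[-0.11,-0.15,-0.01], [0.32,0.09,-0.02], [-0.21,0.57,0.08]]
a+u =[[-0.12, 0.09, 0.04], [0.46, -0.15, 0.11], [-0.39, 0.60, 0.11]]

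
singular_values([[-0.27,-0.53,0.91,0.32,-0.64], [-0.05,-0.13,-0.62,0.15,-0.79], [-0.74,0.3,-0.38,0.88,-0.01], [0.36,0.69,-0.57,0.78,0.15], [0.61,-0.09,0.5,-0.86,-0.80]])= [2.04, 1.34, 1.13, 0.73, 0.31]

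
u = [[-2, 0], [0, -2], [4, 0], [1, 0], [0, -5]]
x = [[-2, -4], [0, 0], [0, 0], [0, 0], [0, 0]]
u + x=[[-4, -4], [0, -2], [4, 0], [1, 0], [0, -5]]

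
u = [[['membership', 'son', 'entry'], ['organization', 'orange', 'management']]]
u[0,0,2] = 'entry'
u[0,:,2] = ['entry', 'management']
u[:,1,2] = ['management']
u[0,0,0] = 'membership'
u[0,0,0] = 'membership'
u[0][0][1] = 'son'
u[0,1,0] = 'organization'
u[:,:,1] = [['son', 'orange']]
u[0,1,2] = 'management'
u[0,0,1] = 'son'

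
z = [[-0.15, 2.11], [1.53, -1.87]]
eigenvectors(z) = [[0.88,-0.59], [0.47,0.80]]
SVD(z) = [[0.65, -0.76], [-0.76, -0.65]] @ diag([3.063767234402333, 0.9621488104252297]) @ [[-0.41, 0.91], [-0.91, -0.41]]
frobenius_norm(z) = 3.21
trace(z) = -2.02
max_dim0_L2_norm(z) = 2.82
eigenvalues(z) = [0.98, -3.0]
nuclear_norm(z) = 4.03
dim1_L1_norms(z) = [2.26, 3.4]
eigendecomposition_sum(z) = [[0.7, 0.52], [0.38, 0.28]] + [[-0.85, 1.59], [1.15, -2.15]]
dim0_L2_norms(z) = [1.54, 2.82]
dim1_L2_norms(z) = [2.12, 2.42]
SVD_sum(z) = [[-0.82, 1.81], [0.96, -2.13]] + [[0.67, 0.3], [0.57, 0.26]]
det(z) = -2.95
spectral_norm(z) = 3.06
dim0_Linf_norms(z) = [1.53, 2.11]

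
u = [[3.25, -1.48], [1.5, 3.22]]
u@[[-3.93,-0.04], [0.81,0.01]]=[[-13.97, -0.14], [-3.29, -0.03]]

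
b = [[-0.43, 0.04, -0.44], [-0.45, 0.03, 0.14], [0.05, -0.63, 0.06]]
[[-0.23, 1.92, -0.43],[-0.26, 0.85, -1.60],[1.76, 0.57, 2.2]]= b @ [[0.37, -2.58, 2.71], [-2.77, -1.3, -3.47], [-0.08, -1.95, -1.99]]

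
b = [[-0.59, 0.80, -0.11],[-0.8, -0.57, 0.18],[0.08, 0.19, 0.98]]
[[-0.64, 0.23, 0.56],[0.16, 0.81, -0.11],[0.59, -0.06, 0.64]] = b @ [[0.3, -0.79, -0.19], [-0.49, -0.29, 0.63], [0.67, 0.06, 0.55]]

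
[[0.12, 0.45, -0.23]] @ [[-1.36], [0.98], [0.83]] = [[0.09]]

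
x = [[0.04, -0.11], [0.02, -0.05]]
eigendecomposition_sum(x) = [[(0.02+0.02j), (-0.06-0.02j)], [(0.01+0j), -0.03-0.00j]] + [[(0.02-0.02j),  -0.06+0.02j], [(0.01-0j),  -0.02+0.00j]]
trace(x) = -0.01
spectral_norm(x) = 0.13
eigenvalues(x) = [(-0+0.01j), (-0-0.01j)]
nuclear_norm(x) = 0.13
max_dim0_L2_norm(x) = 0.12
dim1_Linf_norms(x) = [0.11, 0.05]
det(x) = 0.00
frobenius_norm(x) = 0.13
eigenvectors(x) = [[(0.92+0j), (0.92-0j)], [0.38-0.11j, 0.38+0.11j]]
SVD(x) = [[-0.91, -0.42], [-0.42, 0.91]] @ diag([0.12883163435881578, 0.001552413745237211]) @ [[-0.35, 0.94], [0.94, 0.35]]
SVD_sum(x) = [[0.04, -0.11], [0.02, -0.05]] + [[-0.0, -0.00], [0.00, 0.0]]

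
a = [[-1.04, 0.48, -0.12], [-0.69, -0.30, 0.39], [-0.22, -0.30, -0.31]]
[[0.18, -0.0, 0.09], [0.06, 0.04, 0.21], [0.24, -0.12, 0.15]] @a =[[-0.21, 0.06, -0.05], [-0.14, -0.05, -0.06], [-0.2, 0.11, -0.12]]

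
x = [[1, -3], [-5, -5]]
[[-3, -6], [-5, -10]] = x @ [[0, 0], [1, 2]]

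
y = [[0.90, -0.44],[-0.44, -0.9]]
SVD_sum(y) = [[0.9, 0.00], [-0.44, 0.00]] + [[0.0, -0.44], [0.0, -0.90]]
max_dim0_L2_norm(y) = 1.0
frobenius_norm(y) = 1.42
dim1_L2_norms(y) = [1.0, 1.0]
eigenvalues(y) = [1.0, -1.0]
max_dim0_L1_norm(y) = 1.34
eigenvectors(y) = [[0.97, 0.23], [-0.23, 0.97]]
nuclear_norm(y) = 2.00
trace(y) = 0.00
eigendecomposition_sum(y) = [[0.95, -0.22], [-0.22, 0.05]] + [[-0.05, -0.22], [-0.22, -0.95]]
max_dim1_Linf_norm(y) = 0.9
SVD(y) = [[-0.9, 0.44], [0.44, 0.90]] @ diag([1.0017983829094554, 1.0017983829094554]) @ [[-1.0, -0.00], [-0.0, -1.00]]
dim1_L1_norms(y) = [1.34, 1.34]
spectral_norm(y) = 1.00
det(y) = -1.00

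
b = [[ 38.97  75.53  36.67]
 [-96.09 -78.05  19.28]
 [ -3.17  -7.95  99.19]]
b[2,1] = -7.95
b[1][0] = -96.09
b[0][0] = 38.97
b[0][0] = 38.97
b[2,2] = 99.19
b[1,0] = -96.09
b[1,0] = -96.09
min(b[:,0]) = -96.09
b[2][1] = -7.95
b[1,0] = -96.09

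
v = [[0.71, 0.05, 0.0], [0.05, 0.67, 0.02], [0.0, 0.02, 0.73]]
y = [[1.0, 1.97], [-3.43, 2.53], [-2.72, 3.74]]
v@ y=[[0.54, 1.53], [-2.30, 1.87], [-2.05, 2.78]]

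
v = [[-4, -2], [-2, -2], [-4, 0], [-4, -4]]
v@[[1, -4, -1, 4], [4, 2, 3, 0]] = [[-12, 12, -2, -16], [-10, 4, -4, -8], [-4, 16, 4, -16], [-20, 8, -8, -16]]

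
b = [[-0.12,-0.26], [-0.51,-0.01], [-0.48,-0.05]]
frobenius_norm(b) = 0.76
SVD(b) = [[-0.21, 0.97], [-0.71, -0.24], [-0.67, -0.06]] @ diag([0.7163166577849254, 0.2489788058848263]) @ [[0.99, 0.13], [0.13, -0.99]]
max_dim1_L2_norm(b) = 0.51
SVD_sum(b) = [[-0.15, -0.02], [-0.5, -0.07], [-0.48, -0.07]] + [[0.03, -0.24],[-0.01, 0.06],[-0.0, 0.02]]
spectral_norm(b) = 0.72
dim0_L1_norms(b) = [1.11, 0.32]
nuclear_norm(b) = 0.97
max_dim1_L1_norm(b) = 0.53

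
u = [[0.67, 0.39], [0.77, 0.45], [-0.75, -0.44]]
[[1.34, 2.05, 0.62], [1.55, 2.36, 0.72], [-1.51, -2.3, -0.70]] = u @ [[1.53, 2.08, -0.28], [0.82, 1.69, 2.07]]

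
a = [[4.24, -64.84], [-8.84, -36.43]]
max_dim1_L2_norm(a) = 64.98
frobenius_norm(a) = 75.02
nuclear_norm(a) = 84.16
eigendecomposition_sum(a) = [[12.62, -15.81], [-2.16, 2.70]] + [[-8.38, -49.03],[-6.68, -39.13]]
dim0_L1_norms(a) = [13.08, 101.27]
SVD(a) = [[0.87, 0.49], [0.49, -0.87]] @ diag([74.37592998820294, 9.783390945369224]) @ [[-0.01, -1.00], [1.0, -0.01]]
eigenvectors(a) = [[0.99, 0.78], [-0.17, 0.62]]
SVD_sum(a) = [[-0.56,  -64.80], [-0.32,  -36.5]] + [[4.80, -0.04], [-8.52, 0.07]]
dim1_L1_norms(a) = [69.08, 45.27]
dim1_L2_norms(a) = [64.98, 37.49]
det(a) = -727.65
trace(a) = -32.19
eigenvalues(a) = [15.32, -47.51]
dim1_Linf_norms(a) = [64.84, 36.43]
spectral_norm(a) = 74.38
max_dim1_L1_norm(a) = 69.08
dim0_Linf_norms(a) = [8.84, 64.84]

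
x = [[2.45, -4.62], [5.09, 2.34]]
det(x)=29.249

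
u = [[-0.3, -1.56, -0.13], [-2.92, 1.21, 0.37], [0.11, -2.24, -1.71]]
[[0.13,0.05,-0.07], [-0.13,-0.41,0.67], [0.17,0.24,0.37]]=u@[[0.01, 0.11, -0.23], [-0.09, -0.05, 0.12], [0.02, -0.07, -0.39]]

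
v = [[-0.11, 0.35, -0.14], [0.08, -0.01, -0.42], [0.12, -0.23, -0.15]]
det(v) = -0.00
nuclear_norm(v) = 0.93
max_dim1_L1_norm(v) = 0.6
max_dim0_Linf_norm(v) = 0.42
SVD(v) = [[-0.18, 0.85, 0.49], [-0.9, 0.06, -0.43], [-0.40, -0.52, 0.76]] @ diag([0.47486560090644925, 0.4487710794968549, 0.002679418404141257]) @ [[-0.21, 0.08, 0.97], [-0.34, 0.93, -0.15], [0.92, 0.36, 0.17]]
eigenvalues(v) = [-0.46, 0.01, 0.19]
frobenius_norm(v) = 0.65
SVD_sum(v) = [[0.02, -0.01, -0.08], [0.09, -0.04, -0.42], [0.04, -0.02, -0.19]] + [[-0.13, 0.36, -0.06], [-0.01, 0.03, -0.00], [0.08, -0.21, 0.04]] + [[0.0, 0.0, 0.00], [-0.00, -0.00, -0.00], [0.00, 0.00, 0.00]]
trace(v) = -0.27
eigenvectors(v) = [[0.4,  -0.92,  -0.78], [-0.66,  -0.37,  -0.61], [-0.64,  -0.16,  0.14]]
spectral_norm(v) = 0.47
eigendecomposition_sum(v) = [[-0.07, 0.12, 0.13], [0.11, -0.19, -0.21], [0.11, -0.19, -0.20]] + [[0.01, -0.01, 0.01], [0.0, -0.0, 0.0], [0.0, -0.0, 0.0]] + [[-0.05, 0.24, -0.28], [-0.04, 0.19, -0.22], [0.01, -0.04, 0.05]]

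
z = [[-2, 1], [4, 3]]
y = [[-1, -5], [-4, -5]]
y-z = [[1, -6], [-8, -8]]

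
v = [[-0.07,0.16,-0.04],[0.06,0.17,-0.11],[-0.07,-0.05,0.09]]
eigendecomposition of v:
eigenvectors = [[-0.44, -0.94, 0.4],[-0.8, 0.07, 0.44],[0.41, -0.33, 0.80]]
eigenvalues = [0.26, -0.1, 0.03]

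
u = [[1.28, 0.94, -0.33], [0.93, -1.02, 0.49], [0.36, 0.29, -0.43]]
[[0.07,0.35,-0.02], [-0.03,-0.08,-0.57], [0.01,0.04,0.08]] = u @ [[0.02, 0.12, -0.24], [0.06, 0.28, 0.22], [0.03, 0.20, -0.24]]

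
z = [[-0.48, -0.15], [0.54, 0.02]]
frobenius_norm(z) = 0.74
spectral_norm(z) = 0.73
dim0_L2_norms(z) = [0.72, 0.15]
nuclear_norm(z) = 0.83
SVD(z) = [[-0.68, 0.73], [0.73, 0.68]] @ diag([0.7316951739281125, 0.09758161942860498]) @ [[0.99, 0.16], [0.16, -0.99]]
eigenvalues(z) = [(-0.23+0.14j), (-0.23-0.14j)]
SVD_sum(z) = [[-0.49,-0.08], [0.53,0.09]] + [[0.01, -0.07], [0.01, -0.07]]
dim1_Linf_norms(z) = [0.48, 0.54]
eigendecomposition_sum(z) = [[(-0.24-0.14j), -0.08-0.13j],  [(0.27+0.46j), 0.01+0.28j]] + [[-0.24+0.14j, -0.08+0.13j], [0.27-0.46j, 0.01-0.28j]]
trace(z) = -0.46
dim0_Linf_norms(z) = [0.54, 0.15]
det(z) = 0.07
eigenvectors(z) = [[0.41-0.22j, 0.41+0.22j], [-0.88+0.00j, (-0.88-0j)]]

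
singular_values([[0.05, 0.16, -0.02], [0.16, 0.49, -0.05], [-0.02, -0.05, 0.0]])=[0.55, 0.01, 0.0]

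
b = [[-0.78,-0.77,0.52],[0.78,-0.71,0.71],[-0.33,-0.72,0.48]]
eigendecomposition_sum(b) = [[-0.38+0.29j, -0.38-0.23j, 0.25+0.26j],[(0.36+0.58j), -0.36+0.52j, (0.39-0.33j)],[(-0.19+0.35j), -0.37-0.04j, (0.28+0.11j)]] + [[-0.38-0.29j, -0.38+0.23j, 0.25-0.26j],[0.36-0.58j, (-0.36-0.52j), 0.39+0.33j],[(-0.19-0.35j), (-0.37+0.04j), (0.28-0.11j)]] + [[-0.01-0.00j,  (-0-0j),  (0.02+0j)], [(0.05+0j),  (0.02+0j),  (-0.07-0j)], [0.06+0.00j,  0.02+0.00j,  -0.08-0.00j]]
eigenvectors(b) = [[0.04+0.52j,(0.04-0.52j),-0.15+0.00j], [(0.74+0j),(0.74-0j),(0.65+0j)], [(0.21+0.38j),(0.21-0.38j),0.75+0.00j]]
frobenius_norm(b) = 1.99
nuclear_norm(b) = 2.81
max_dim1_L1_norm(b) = 2.2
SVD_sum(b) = [[-0.18, -0.82, 0.63],[-0.15, -0.66, 0.51],[-0.16, -0.71, 0.54]] + [[-0.59, 0.04, -0.13],[0.93, -0.06, 0.20],[-0.18, 0.01, -0.04]] + [[-0.00, 0.01, 0.02], [-0.0, 0.01, 0.01], [0.00, -0.02, -0.03]]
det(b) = -0.08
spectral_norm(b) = 1.62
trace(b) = -1.01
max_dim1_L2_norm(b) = 1.27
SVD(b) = [[-0.65,0.53,-0.55], [-0.52,-0.83,-0.20], [-0.56,0.16,0.81]] @ diag([1.6240776474687313, 1.1430672646793811, 0.042059759994911204]) @ [[0.17,0.78,-0.60], [-0.98,0.06,-0.21], [0.13,-0.62,-0.77]]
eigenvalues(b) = [(-0.47+0.91j), (-0.47-0.91j), (-0.07+0j)]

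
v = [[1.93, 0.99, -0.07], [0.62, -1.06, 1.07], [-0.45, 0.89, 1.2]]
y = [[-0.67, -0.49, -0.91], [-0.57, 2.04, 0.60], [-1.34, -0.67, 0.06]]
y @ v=[[-1.19, -0.95, -1.57],[-0.11, -2.19, 2.94],[-3.03, -0.56, -0.55]]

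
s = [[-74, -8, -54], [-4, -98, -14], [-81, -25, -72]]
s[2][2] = -72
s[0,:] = [-74, -8, -54]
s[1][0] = -4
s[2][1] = -25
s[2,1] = -25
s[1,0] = -4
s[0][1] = -8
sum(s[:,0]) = -159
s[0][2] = -54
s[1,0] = -4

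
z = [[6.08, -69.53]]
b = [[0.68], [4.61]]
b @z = [[4.13,  -47.28], [28.03,  -320.53]]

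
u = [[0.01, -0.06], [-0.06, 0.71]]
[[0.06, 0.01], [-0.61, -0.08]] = u@[[0.78, 0.11], [-0.79, -0.11]]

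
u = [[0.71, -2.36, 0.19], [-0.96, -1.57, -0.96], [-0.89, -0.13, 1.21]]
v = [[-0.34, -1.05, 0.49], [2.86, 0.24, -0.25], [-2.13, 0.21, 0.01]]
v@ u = [[0.33, 2.39, 1.54], [2.02, -7.09, 0.01], [-1.72, 4.7, -0.59]]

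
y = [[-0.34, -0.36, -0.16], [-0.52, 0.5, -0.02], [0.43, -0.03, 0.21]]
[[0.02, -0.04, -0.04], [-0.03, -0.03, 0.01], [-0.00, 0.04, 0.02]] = y@[[0.02, 0.08, 0.02], [-0.04, 0.03, 0.05], [-0.06, 0.03, 0.08]]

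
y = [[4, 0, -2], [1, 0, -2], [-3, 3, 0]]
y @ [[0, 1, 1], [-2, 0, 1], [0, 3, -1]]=[[0, -2, 6], [0, -5, 3], [-6, -3, 0]]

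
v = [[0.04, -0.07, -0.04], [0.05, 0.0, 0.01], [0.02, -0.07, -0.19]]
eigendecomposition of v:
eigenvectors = [[(-0.71+0j), -0.71-0.00j, 0.15+0.00j], [(-0.23+0.63j), -0.23-0.63j, (-0.1+0j)], [(-0.04-0.21j), -0.04+0.21j, 0.98+0.00j]]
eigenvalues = [(0.02+0.05j), (0.02-0.05j), (-0.18+0j)]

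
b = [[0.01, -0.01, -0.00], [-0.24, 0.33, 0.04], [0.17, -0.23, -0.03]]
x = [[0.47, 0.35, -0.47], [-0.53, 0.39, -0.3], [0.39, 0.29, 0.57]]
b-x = [[-0.46, -0.36, 0.47], [0.29, -0.06, 0.34], [-0.22, -0.52, -0.6]]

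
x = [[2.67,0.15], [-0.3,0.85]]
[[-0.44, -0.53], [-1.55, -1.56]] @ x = [[-1.02, -0.52], [-3.67, -1.56]]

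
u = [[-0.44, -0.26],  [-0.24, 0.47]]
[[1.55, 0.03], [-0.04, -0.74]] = u @ [[-2.66, 0.66], [-1.45, -1.24]]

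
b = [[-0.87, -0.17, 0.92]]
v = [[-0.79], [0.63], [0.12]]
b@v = [[0.69]]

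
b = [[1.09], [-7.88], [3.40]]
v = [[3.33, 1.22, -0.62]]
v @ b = [[-8.09]]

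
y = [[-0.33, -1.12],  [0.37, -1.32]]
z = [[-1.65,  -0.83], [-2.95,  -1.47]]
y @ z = [[3.85, 1.92], [3.28, 1.63]]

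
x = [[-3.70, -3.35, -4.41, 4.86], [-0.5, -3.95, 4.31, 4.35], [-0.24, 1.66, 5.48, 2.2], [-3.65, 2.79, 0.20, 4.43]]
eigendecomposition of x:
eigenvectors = [[-0.17, -0.78, 0.87, -0.83], [0.44, -0.21, 0.28, -0.52], [0.7, 0.25, -0.15, 0.11], [0.53, -0.53, 0.38, -0.19]]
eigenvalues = [8.23, 0.07, -1.92, -4.12]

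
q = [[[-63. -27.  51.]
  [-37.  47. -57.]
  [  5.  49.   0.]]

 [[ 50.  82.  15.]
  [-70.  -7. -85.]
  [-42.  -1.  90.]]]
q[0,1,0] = -37.0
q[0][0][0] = -63.0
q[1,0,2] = 15.0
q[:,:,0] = [[-63.0, -37.0, 5.0], [50.0, -70.0, -42.0]]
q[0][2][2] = 0.0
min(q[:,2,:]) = -42.0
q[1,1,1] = -7.0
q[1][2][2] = 90.0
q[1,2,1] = -1.0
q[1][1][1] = -7.0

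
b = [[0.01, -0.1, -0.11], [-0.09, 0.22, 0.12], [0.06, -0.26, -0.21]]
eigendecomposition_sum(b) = [[0.01, -0.02, -0.01], [-0.1, 0.2, 0.1], [0.07, -0.16, -0.08]] + [[0.01,-0.00,-0.0], [0.0,-0.00,-0.0], [-0.00,0.0,0.00]] + [[-0.01, -0.07, -0.09], [0.0, 0.02, 0.02], [-0.01, -0.11, -0.14]]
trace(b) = 0.02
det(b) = -0.00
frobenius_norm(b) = 0.46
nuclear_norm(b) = 0.52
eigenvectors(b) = [[-0.1,0.68,0.56],[0.79,0.55,-0.14],[-0.61,-0.48,0.82]]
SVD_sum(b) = [[0.03, -0.11, -0.08], [-0.06, 0.21, 0.15], [0.08, -0.27, -0.2]] + [[-0.02, 0.01, -0.03],  [-0.03, 0.02, -0.03],  [-0.01, 0.01, -0.01]] + [[0.0, 0.0, -0.0], [-0.0, -0.00, 0.0], [-0.0, -0.00, 0.0]]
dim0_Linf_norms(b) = [0.09, 0.26, 0.21]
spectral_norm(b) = 0.45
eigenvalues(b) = [0.14, 0.01, -0.12]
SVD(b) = [[-0.32, -0.58, -0.75], [0.58, -0.75, 0.33], [-0.75, -0.33, 0.57]] @ diag([0.45205860387658703, 0.06348532817552686, 0.0035541198061648164]) @ [[-0.22, 0.78, 0.58], [0.65, -0.32, 0.68], [-0.72, -0.53, 0.44]]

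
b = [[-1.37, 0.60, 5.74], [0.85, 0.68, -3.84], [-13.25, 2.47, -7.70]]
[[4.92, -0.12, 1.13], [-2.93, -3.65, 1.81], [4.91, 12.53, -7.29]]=b @ [[-0.70, -1.59, 0.91], [0.29, -3.55, 2.43], [0.66, -0.03, 0.16]]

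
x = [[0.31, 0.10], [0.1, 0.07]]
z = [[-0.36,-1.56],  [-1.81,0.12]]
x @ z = [[-0.29, -0.47], [-0.16, -0.15]]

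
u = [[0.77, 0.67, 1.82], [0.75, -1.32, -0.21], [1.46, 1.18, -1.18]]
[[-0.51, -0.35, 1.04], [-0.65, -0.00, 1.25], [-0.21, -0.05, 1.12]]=u @ [[-0.48, -0.11, 1.17], [0.25, -0.04, -0.31], [-0.17, -0.13, 0.19]]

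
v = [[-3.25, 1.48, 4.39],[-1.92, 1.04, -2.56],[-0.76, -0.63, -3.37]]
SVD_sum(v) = [[-1.58,  1.08,  5.0], [0.48,  -0.32,  -1.51], [0.90,  -0.61,  -2.85]] + [[-1.59, 0.59, -0.63], [-2.57, 0.94, -1.01], [-1.44, 0.53, -0.57]] + [[-0.07, -0.18, 0.02], [0.17, 0.42, -0.04], [-0.22, -0.55, 0.05]]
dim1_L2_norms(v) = [5.66, 3.36, 3.51]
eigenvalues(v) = [(1.15+0j), (-3.36+2.24j), (-3.36-2.24j)]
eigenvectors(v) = [[(0.16+0j), 0.87+0.00j, 0.87-0.00j], [0.97+0.00j, (0.18+0.29j), 0.18-0.29j], [-0.16+0.00j, (-0.08+0.35j), (-0.08-0.35j)]]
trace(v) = -5.58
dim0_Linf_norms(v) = [3.25, 1.48, 4.39]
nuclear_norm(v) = 10.95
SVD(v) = [[-0.84, -0.48, 0.26], [0.25, -0.77, -0.59], [0.48, -0.43, 0.77]] @ diag([6.37287745503391, 3.8037273338153246, 0.7720695001790081]) @ [[0.30, -0.2, -0.93],[0.88, -0.32, 0.35],[-0.37, -0.92, 0.08]]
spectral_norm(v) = 6.37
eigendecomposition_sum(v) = [[-0.05+0.00j, 0.18+0.00j, (-0.15-0j)], [(-0.3+0j), 1.05+0.00j, (-0.89-0j)], [(0.05+0j), (-0.18-0j), 0.15+0.00j]] + [[(-1.6+1.41j), (0.65+0.41j), 2.27+3.88j], [-0.81-0.25j, -0.00+0.31j, (-0.84+1.57j)], [(-0.41-0.77j), (-0.23+0.22j), (-1.76+0.53j)]] + [[-1.60-1.41j, (0.65-0.41j), (2.27-3.88j)], [(-0.81+0.25j), -0.00-0.31j, -0.84-1.57j], [(-0.41+0.77j), (-0.23-0.22j), (-1.76-0.53j)]]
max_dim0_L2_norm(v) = 6.1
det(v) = 18.72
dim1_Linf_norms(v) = [4.39, 2.56, 3.37]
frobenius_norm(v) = 7.46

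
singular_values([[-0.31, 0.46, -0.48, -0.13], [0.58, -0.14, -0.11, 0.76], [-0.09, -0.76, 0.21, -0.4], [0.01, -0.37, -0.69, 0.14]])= [1.09, 1.02, 0.83, 0.0]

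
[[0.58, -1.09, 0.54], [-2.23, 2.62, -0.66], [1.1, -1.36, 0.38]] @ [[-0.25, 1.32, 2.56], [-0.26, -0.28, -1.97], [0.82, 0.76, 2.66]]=[[0.58, 1.48, 5.07], [-0.66, -4.18, -12.63], [0.39, 2.12, 6.51]]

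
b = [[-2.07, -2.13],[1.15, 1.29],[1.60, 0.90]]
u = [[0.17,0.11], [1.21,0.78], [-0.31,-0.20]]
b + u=[[-1.90, -2.02], [2.36, 2.07], [1.29, 0.7]]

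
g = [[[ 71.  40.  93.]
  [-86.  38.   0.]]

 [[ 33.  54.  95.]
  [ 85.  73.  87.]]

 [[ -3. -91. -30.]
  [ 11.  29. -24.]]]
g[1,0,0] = 33.0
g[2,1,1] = 29.0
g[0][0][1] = 40.0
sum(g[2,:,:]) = -108.0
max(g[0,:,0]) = 71.0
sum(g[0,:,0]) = -15.0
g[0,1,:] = [-86.0, 38.0, 0.0]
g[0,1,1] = 38.0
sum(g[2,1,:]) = 16.0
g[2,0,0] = -3.0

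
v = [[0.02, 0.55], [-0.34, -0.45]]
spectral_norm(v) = 0.75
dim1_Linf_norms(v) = [0.55, 0.45]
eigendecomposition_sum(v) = [[(0.01+0.25j), 0.28+0.16j], [-0.17-0.10j, (-0.23+0.11j)]] + [[(0.01-0.25j), 0.27-0.16j], [(-0.17+0.1j), -0.22-0.11j]]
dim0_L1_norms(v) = [0.36, 1.0]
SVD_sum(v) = [[0.18, 0.49], [-0.19, -0.51]] + [[-0.16, 0.06],[-0.15, 0.06]]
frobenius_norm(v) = 0.79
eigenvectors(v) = [[0.79+0.00j,0.79-0.00j], [(-0.34+0.52j),(-0.34-0.52j)]]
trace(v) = -0.43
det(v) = 0.18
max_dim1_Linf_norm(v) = 0.55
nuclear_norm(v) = 0.99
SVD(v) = [[0.70,  -0.72], [-0.72,  -0.7]] @ diag([0.7516073052507375, 0.2368257982013877]) @ [[0.34,  0.94], [0.94,  -0.34]]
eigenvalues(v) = [(-0.22+0.36j), (-0.22-0.36j)]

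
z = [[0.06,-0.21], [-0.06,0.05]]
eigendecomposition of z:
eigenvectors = [[0.89, 0.87], [-0.46, 0.49]]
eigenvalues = [0.17, -0.06]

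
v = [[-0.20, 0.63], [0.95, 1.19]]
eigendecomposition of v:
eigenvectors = [[-0.88, -0.34], [0.48, -0.94]]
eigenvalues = [-0.54, 1.53]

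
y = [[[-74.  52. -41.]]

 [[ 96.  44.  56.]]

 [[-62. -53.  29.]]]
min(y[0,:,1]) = 52.0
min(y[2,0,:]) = -62.0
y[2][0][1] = -53.0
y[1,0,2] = 56.0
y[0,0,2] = -41.0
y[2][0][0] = -62.0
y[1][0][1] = 44.0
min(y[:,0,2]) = -41.0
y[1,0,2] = 56.0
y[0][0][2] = -41.0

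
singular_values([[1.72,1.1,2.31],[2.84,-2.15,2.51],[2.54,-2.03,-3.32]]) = [4.88, 4.87, 1.59]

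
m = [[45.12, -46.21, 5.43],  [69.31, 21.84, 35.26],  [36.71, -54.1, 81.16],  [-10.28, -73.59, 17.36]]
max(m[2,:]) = 81.16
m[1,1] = 21.84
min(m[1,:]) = 21.84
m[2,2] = 81.16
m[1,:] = [69.31, 21.84, 35.26]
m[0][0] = 45.12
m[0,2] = 5.43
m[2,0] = 36.71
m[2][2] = 81.16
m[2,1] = -54.1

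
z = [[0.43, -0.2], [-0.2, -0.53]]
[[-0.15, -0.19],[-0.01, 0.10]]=z@[[-0.29, -0.45], [0.12, -0.01]]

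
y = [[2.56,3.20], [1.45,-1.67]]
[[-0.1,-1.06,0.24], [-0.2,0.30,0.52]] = y@[[-0.09, -0.09, 0.23], [0.04, -0.26, -0.11]]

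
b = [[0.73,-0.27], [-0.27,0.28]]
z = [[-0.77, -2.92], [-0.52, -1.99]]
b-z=[[1.5, 2.65],[0.25, 2.27]]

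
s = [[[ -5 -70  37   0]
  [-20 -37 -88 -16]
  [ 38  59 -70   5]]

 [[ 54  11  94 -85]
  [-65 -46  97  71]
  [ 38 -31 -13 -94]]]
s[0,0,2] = 37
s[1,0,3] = -85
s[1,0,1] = 11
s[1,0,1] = 11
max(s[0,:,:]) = 59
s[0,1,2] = -88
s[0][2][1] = 59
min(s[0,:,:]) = -88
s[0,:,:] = [[-5, -70, 37, 0], [-20, -37, -88, -16], [38, 59, -70, 5]]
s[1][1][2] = 97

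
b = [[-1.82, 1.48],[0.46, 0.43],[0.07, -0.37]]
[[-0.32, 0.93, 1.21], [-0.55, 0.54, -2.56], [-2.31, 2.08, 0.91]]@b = [[1.09, -0.52], [1.07, 0.37], [5.22, -2.86]]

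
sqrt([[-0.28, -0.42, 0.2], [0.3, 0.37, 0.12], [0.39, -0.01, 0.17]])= [[0.04+0.44j, (-0.39+0.27j), 0.20-0.25j], [(0.27-0.13j), (0.66-0.08j), 0.10+0.07j], [(0.37-0.36j), 0.01-0.22j, (0.46+0.2j)]]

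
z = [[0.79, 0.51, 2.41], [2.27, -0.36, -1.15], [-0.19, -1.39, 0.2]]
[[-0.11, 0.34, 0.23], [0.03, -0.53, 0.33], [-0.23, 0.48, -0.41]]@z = [[0.64, -0.50, -0.61], [-1.24, -0.25, 0.75], [0.99, 0.28, -1.19]]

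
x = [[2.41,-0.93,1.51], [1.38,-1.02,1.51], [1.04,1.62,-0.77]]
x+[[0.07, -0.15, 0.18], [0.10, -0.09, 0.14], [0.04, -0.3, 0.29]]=[[2.48,-1.08,1.69], [1.48,-1.11,1.65], [1.08,1.32,-0.48]]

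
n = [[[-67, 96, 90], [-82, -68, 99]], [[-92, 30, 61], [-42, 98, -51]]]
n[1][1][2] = -51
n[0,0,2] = 90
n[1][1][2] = -51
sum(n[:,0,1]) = 126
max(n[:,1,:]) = 99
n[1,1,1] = 98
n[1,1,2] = -51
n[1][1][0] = -42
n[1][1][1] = 98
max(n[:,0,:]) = 96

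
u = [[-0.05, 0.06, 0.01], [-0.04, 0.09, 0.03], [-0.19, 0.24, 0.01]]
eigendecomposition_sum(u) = [[-0.02, 0.05, 0.01],[-0.05, 0.1, 0.02],[-0.08, 0.15, 0.04]] + [[-0.01, 0.00, 0.00], [-0.01, 0.00, 0.0], [0.02, -0.00, -0.00]] + [[-0.02, 0.01, -0.00], [0.02, -0.02, 0.0], [-0.13, 0.09, -0.02]]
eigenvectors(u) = [[-0.25, -0.42, 0.11], [-0.55, -0.41, -0.17], [-0.8, 0.81, 0.98]]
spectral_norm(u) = 0.33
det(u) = 0.00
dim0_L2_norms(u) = [0.2, 0.26, 0.03]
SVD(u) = [[-0.24, -0.04, -0.97], [-0.29, -0.95, 0.11], [-0.93, 0.31, 0.21]] @ diag([0.33069111412080415, 0.03469891914288306, 0.006274715280944171]) @ [[0.6, -0.8, -0.06], [-0.56, -0.37, -0.74], [0.57, 0.48, -0.67]]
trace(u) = 0.05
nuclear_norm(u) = 0.37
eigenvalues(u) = [0.12, -0.01, -0.05]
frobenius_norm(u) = 0.33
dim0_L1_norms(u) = [0.28, 0.39, 0.05]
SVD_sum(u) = [[-0.05, 0.06, 0.00], [-0.06, 0.08, 0.01], [-0.18, 0.24, 0.02]] + [[0.00, 0.0, 0.00], [0.02, 0.01, 0.02], [-0.01, -0.00, -0.01]] + [[-0.00, -0.00, 0.0],[0.0, 0.0, -0.0],[0.0, 0.0, -0.00]]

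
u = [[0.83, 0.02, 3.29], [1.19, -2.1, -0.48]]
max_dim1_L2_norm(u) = 3.39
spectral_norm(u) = 3.40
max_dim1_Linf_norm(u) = 3.29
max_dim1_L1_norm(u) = 4.14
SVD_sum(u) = [[0.68, 0.26, 3.3], [-0.08, -0.03, -0.38]] + [[0.15, -0.24, -0.01], [1.27, -2.07, -0.1]]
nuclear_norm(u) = 5.85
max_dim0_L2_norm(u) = 3.32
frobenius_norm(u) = 4.19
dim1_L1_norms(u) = [4.14, 3.77]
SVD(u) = [[-0.99, 0.11],[0.11, 0.99]] @ diag([3.403818249783261, 2.4462054947290133]) @ [[-0.20, -0.08, -0.98], [0.52, -0.85, -0.04]]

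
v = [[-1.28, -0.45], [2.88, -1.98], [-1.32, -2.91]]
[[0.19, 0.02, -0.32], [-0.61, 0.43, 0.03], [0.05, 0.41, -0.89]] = v @ [[-0.17, 0.04, 0.17], [0.06, -0.16, 0.23]]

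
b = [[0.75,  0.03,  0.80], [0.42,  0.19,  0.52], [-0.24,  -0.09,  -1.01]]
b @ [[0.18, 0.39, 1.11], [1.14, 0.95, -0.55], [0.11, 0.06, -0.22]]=[[0.26, 0.37, 0.64], [0.35, 0.38, 0.25], [-0.26, -0.24, 0.01]]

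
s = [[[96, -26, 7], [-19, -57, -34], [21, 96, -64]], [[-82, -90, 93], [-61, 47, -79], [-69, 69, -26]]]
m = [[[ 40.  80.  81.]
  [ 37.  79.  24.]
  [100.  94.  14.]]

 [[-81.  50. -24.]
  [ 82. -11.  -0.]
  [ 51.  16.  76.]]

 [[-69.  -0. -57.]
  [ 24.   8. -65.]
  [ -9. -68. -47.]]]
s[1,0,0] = -82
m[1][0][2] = -24.0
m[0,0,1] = 80.0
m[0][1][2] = 24.0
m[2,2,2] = -47.0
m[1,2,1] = 16.0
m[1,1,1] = -11.0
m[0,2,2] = 14.0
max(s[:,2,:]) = 96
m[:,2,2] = [14.0, 76.0, -47.0]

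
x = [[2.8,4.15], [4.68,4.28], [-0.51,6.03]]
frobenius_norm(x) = 10.09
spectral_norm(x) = 9.29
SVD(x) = [[0.53, 0.16], [0.64, 0.57], [0.55, -0.81]] @ diag([9.294305538484164, 3.939566544342491]) @ [[0.45, 0.89],  [0.89, -0.45]]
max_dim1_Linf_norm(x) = 6.03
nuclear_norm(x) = 13.23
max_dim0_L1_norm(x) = 14.46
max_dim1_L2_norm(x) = 6.34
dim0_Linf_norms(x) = [4.68, 6.03]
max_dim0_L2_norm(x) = 8.48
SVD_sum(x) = [[2.25, 4.43], [2.68, 5.29], [2.33, 4.59]] + [[0.55, -0.28], [2.00, -1.01], [-2.84, 1.44]]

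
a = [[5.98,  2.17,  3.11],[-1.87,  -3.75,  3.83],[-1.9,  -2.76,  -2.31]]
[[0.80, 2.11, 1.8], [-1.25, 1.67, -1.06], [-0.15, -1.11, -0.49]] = a @ [[0.20,0.15,0.34],[0.06,-0.07,0.02],[-0.17,0.44,-0.09]]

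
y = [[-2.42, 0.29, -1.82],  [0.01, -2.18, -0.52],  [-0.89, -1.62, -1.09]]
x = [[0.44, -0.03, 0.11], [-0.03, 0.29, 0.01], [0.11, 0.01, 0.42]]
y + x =[[-1.98, 0.26, -1.71], [-0.02, -1.89, -0.51], [-0.78, -1.61, -0.67]]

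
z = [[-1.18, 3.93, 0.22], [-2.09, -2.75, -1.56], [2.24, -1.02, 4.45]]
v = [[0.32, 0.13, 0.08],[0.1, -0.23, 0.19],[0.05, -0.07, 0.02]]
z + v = [[-0.86, 4.06, 0.30],[-1.99, -2.98, -1.37],[2.29, -1.09, 4.47]]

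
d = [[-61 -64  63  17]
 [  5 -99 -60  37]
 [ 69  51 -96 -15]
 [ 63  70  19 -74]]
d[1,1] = -99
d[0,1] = -64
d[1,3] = 37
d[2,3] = -15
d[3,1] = 70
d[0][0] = -61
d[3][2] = 19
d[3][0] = 63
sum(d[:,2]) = -74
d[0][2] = 63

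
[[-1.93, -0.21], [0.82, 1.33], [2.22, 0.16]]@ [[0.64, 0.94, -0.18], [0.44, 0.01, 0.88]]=[[-1.33, -1.82, 0.16], [1.11, 0.78, 1.02], [1.49, 2.09, -0.26]]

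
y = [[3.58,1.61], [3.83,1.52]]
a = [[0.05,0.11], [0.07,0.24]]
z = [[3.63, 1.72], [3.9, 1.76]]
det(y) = -0.72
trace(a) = 0.29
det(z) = -0.32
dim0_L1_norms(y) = [7.41, 3.13]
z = a + y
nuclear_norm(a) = 0.29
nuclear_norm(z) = 5.92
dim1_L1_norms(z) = [5.35, 5.66]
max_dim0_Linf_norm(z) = 3.9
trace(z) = 5.39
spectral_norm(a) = 0.28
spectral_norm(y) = 5.69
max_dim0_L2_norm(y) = 5.24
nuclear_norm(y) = 5.82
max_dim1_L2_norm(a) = 0.25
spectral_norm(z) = 5.87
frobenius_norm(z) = 5.87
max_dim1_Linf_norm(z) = 3.9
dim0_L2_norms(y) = [5.24, 2.21]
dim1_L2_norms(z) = [4.02, 4.28]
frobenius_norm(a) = 0.28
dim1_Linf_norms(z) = [3.63, 3.9]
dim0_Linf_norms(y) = [3.83, 1.61]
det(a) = 0.00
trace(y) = 5.10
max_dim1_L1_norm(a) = 0.31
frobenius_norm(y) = 5.69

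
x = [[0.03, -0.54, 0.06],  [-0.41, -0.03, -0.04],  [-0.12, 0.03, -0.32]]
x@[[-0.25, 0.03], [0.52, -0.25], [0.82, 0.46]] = [[-0.24, 0.16], [0.05, -0.02], [-0.22, -0.16]]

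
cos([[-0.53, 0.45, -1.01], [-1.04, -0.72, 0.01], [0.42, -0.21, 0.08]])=[[1.3, 0.19, -0.27], [-0.68, 0.97, -0.51], [0.00, -0.17, 1.23]]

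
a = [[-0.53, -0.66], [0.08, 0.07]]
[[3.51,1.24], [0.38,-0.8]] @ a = [[-1.76, -2.23], [-0.27, -0.31]]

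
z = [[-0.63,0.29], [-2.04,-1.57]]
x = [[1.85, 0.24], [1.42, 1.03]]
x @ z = [[-1.66, 0.16], [-3.00, -1.21]]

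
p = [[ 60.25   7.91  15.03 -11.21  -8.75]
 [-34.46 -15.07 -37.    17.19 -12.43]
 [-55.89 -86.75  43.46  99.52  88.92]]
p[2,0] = -55.89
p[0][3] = -11.21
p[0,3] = -11.21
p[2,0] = -55.89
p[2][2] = 43.46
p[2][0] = -55.89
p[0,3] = -11.21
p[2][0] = -55.89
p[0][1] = 7.91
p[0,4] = -8.75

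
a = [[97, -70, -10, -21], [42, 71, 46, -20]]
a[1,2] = 46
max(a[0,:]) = 97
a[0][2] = -10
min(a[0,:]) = -70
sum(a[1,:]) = 139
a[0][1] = -70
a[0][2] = -10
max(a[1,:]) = 71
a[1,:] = [42, 71, 46, -20]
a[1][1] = 71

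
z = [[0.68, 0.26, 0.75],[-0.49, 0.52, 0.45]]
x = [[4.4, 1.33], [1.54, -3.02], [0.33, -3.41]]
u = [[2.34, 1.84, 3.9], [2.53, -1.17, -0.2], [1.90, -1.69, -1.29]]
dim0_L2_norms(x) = [4.67, 4.75]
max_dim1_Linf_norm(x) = 4.4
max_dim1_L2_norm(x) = 4.6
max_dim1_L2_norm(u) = 4.91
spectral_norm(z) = 1.07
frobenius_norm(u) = 6.33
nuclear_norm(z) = 1.88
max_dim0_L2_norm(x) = 4.75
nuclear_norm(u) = 8.88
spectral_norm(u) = 5.00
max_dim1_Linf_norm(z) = 0.75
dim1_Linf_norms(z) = [0.75, 0.52]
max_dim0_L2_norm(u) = 4.11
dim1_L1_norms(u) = [8.08, 3.9, 4.88]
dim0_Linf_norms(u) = [2.53, 1.84, 3.9]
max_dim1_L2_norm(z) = 1.05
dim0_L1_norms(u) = [6.77, 4.7, 5.39]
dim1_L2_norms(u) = [4.91, 2.79, 2.85]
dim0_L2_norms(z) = [0.84, 0.58, 0.87]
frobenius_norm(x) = 6.66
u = x @ z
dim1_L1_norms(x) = [5.73, 4.56, 3.74]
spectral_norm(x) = 4.75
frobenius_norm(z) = 1.34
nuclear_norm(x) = 9.42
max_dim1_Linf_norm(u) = 3.9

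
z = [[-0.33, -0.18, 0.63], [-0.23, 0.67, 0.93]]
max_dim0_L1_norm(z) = 1.56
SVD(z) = [[-0.44, -0.90], [-0.90, 0.44]] @ diag([1.2782772536130722, 0.5204875242457038]) @ [[0.28, -0.41, -0.87], [0.37, 0.88, -0.29]]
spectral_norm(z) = 1.28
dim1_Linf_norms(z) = [0.63, 0.93]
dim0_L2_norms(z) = [0.4, 0.69, 1.12]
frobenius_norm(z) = 1.38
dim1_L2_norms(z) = [0.73, 1.17]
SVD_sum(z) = [[-0.16, 0.23, 0.49], [-0.32, 0.47, 1.0]] + [[-0.17, -0.41, 0.14], [0.09, 0.2, -0.07]]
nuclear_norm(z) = 1.80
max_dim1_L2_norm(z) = 1.17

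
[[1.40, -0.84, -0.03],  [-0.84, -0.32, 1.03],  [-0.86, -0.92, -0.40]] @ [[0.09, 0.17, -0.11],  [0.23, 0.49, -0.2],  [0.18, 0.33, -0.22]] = [[-0.07,-0.18,0.02], [0.04,0.04,-0.07], [-0.36,-0.73,0.37]]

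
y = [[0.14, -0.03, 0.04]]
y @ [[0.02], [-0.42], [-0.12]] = [[0.01]]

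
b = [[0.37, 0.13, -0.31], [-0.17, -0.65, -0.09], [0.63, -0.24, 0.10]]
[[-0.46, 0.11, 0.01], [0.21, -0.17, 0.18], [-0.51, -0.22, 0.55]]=b @ [[-0.91, -0.15, 0.61], [-0.13, 0.35, -0.5], [0.34, -0.38, 0.47]]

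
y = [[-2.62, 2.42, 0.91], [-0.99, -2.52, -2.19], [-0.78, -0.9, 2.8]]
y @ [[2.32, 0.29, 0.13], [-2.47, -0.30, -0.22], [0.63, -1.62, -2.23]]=[[-11.48, -2.96, -2.9], [2.55, 4.02, 5.31], [2.18, -4.49, -6.15]]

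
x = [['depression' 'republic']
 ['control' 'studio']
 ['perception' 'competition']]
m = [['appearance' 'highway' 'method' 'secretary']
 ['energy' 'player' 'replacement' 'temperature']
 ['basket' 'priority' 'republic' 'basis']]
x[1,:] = ['control', 'studio']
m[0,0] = 'appearance'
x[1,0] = 'control'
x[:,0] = ['depression', 'control', 'perception']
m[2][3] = 'basis'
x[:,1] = ['republic', 'studio', 'competition']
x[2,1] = 'competition'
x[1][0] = 'control'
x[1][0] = 'control'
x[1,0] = 'control'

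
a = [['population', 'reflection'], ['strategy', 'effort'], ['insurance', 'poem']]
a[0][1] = 'reflection'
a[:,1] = ['reflection', 'effort', 'poem']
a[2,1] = 'poem'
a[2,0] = 'insurance'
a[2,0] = 'insurance'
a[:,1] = ['reflection', 'effort', 'poem']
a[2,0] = 'insurance'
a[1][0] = 'strategy'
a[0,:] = ['population', 'reflection']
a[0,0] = 'population'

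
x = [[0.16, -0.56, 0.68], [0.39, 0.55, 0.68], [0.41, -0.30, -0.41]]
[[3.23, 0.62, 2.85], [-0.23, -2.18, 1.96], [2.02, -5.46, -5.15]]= x @[[3.10, -10.49, -6.18], [-3.76, -0.35, 0.48], [0.92, 3.09, 6.04]]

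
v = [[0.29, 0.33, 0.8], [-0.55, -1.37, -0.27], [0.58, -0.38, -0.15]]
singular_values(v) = [1.63, 0.7, 0.66]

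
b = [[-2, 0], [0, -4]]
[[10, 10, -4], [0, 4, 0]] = b @ [[-5, -5, 2], [0, -1, 0]]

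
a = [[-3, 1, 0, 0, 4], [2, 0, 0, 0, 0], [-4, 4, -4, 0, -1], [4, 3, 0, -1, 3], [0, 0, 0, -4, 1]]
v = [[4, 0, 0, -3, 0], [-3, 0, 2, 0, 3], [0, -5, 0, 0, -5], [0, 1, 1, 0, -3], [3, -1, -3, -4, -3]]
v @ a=[[-24, -5, 0, 3, 7], [1, 5, -8, -12, -11], [-10, 0, 0, 20, -5], [-2, 4, -4, 12, -4], [-15, -21, 12, 16, 0]]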